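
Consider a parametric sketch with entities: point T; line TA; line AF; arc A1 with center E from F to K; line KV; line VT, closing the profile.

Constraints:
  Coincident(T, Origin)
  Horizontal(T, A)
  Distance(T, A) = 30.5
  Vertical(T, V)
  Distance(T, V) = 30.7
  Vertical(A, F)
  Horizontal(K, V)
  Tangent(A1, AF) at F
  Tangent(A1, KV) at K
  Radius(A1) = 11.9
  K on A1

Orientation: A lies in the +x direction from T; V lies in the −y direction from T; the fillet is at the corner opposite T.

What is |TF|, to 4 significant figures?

35.83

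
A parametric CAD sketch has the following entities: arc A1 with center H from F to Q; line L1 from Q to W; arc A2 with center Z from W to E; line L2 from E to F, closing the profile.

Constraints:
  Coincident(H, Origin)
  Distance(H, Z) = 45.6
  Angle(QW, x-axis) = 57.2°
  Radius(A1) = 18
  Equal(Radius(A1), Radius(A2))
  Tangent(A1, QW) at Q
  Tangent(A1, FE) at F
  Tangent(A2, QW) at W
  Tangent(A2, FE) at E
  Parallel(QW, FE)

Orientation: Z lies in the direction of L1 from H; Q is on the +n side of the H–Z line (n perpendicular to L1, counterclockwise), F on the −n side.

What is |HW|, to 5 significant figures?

49.024

Tangency of A1 to both parallel lines with radius 18.0 puts Q and F at H ± 18.0·n: Q = (-15.130, 9.7507), F = (15.130, -9.7507). Equal radii place W and E the same way about Z: W = Z + 18.0·n = (9.5717, 48.081), E = Z − 18.0·n = (39.832, 28.579). Then |HW| = |W − H| = 49.024.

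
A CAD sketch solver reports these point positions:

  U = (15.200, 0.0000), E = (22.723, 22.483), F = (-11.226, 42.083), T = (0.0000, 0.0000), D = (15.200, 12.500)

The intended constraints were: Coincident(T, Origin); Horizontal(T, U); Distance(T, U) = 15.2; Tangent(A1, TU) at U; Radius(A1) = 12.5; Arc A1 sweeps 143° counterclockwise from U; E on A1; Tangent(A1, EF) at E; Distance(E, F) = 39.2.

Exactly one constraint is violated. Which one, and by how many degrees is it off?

Tangent(A1, EF) at E — off by 7.00°.

T = (0.00, 0.00) ✓; T.y = 0.00, U.y = 0.00 ✓; |TU| = 15.20 ✓; ∠(DU, UT) = 90.00° ✓; |DU| = 12.50 ✓; bearing(D→E) − bearing(D→U) = 143.0° ✓; |DE| = 12.50 ✓; ∠(DE, EF) = 83.00° ✗; |EF| = 39.20 ✓.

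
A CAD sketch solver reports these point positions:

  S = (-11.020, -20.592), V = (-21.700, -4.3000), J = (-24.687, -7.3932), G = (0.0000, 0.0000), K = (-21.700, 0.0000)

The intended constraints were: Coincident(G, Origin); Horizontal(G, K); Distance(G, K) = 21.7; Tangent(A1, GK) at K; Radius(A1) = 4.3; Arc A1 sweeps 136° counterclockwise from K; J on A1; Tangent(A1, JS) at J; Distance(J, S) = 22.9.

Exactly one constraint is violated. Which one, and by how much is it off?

Distance(J, S) = 22.9 — off by 3.90.

G = (0.00, 0.00) ✓; G.y = 0.00, K.y = 0.00 ✓; |GK| = 21.70 ✓; ∠(VK, KG) = 90.00° ✓; |VK| = 4.300 ✓; bearing(V→J) − bearing(V→K) = 136.0° ✓; |VJ| = 4.300 ✓; ∠(VJ, JS) = 90.00° ✓; |JS| = 19.00 ✗.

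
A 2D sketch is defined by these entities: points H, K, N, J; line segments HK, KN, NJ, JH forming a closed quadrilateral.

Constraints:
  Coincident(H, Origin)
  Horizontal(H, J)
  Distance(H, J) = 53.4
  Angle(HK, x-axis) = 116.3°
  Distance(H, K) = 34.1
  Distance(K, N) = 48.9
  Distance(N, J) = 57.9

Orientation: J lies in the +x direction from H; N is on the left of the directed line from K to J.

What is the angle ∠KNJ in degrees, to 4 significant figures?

88.83°

Checks: |KN| = 48.90 ✓; |NJ| = 57.90 ✓.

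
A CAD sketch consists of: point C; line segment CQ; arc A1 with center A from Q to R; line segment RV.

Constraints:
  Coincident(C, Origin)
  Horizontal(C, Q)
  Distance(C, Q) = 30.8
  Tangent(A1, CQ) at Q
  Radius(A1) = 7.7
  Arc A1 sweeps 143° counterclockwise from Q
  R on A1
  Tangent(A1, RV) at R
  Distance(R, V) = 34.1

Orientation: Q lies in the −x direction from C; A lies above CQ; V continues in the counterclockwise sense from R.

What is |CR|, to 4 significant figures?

29.61

Tangency of A1 to CQ means the radius AQ is perpendicular to CQ, so A = Q + (0, 7.7) = (-30.80, 7.700). On A1, Q sits at bearing -90° from A; a 143° counterclockwise sweep puts R at bearing 53°, so R = A + 7.7·(cos 53°, sin 53°) = (-26.17, 13.85). Then |CR| = |R − C| = 29.61.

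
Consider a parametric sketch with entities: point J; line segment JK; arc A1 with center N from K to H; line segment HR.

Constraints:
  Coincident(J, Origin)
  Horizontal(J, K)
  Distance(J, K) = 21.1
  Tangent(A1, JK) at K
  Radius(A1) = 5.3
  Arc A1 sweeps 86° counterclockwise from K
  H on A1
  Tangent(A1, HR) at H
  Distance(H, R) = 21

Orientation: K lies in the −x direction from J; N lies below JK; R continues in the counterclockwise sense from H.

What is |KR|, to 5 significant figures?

26.745

J is at the origin; JK is horizontal with |JK| = 21.1 and K on the −x side, so K = (-21.100, 0.0000). Since A1 is tangent to JK there, NK ⟂ JK, so N = K + (0, -5.3) = (-21.100, -5.3000). On A1, K sits at bearing 90° from N; an 86° counterclockwise sweep puts H at bearing 176°, so H = N + 5.3·(cos 176°, sin 176°) = (-26.387, -4.9303). The tangent condition forces NH to be normal to HR, so HR runs along (−sin 176°, cos 176°); with |HR| = 21.0, R = (-27.852, -25.879). Then |KR| = |R − K| = 26.745.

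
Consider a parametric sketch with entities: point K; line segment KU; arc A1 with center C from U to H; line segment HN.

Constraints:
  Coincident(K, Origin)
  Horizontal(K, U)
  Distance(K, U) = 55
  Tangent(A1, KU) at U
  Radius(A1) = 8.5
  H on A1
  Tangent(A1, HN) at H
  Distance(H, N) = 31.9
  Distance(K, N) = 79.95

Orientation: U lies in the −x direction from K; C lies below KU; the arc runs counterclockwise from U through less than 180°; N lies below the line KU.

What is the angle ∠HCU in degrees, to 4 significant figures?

76.83°

K is at the origin; K and U share the same y with |KU| = 55.0 and U on the −x side, so U = (-55.00, 0.000). A1 meets KU tangentially, so CU is at right angles to KU, so C = U + (0, -8.5) = (-55.00, -8.500). Since CH ⟂ HN (tangency), |CN| = √(8.5² + 31.9²) = 33.01 regardless of where H sits on A1. So N lies on both circle(K, 79.95) and circle(C, 33.01); the below-KU intersection is N = (-70.54, -37.62). H is the foot of the tangent from N: H = (-63.28, -6.564).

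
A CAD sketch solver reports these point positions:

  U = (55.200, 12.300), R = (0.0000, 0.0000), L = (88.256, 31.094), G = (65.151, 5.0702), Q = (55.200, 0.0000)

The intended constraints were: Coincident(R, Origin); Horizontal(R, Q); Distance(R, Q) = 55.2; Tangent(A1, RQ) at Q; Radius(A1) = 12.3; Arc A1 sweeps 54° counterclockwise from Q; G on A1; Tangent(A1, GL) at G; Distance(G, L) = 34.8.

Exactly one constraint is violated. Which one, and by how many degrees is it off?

Tangent(A1, GL) at G — off by 5.60°.

R = (0.00, 0.00) ✓; R.y = 0.00, Q.y = 0.00 ✓; |RQ| = 55.20 ✓; ∠(UQ, QR) = 90.00° ✓; |UQ| = 12.30 ✓; bearing(U→G) − bearing(U→Q) = 54.00° ✓; |UG| = 12.30 ✓; ∠(UG, GL) = 95.60° ✗; |GL| = 34.80 ✓.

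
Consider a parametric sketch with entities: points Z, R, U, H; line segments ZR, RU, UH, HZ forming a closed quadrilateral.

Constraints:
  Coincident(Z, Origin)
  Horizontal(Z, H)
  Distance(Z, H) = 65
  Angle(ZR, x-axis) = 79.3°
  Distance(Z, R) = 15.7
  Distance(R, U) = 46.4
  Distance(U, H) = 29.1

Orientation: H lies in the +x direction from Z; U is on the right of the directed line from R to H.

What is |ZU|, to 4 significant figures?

41.46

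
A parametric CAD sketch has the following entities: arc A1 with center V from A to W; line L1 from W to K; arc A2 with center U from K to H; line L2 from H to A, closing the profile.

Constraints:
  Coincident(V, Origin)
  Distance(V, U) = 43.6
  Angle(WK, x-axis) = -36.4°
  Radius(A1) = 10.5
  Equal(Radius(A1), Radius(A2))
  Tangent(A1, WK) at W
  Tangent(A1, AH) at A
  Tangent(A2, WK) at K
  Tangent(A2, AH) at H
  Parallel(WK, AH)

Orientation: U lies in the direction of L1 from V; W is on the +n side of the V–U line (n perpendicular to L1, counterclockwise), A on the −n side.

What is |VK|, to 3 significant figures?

44.8

The slot axis is L1's direction at -36.4°, so u = (cos -36.4°, sin -36.4°) = (0.805, -0.593) and n = (−sin -36.4°, cos -36.4°) = (0.593, 0.805). V is at the origin and U lies 43.6 along u from V, so U = 43.6·u = (35.1, -25.9). Tangency of A1 to both parallel lines with radius 10.5 puts W and A at V ± 10.5·n: W = (6.23, 8.45), A = (-6.23, -8.45). Equal radii place K and H the same way about U: K = U + 10.5·n = (41.3, -17.4), H = U − 10.5·n = (28.9, -34.3). Then |VK| = |K − V| = 44.8.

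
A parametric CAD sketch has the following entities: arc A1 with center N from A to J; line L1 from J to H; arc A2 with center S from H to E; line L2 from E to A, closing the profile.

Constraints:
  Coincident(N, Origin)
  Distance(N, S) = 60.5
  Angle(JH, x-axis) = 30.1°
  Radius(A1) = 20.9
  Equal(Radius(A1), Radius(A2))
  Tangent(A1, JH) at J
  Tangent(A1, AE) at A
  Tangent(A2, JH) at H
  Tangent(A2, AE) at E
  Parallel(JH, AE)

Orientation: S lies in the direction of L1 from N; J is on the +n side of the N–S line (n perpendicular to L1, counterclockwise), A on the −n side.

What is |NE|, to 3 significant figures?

64.0

The slot axis is L1's direction at 30.1°, so u = (cos 30.1°, sin 30.1°) = (0.865, 0.502) and n = (−sin 30.1°, cos 30.1°) = (-0.502, 0.865). N is at the origin and S lies 60.5 along u from N, so S = 60.5·u = (52.3, 30.3). Tangency of A1 to both parallel lines with radius 20.9 puts J and A at N ± 20.9·n: J = (-10.5, 18.1), A = (10.5, -18.1). Equal radii place H and E the same way about S: H = S + 20.9·n = (41.9, 48.4), E = S − 20.9·n = (62.8, 12.3). Then |NE| = |E − N| = 64.0.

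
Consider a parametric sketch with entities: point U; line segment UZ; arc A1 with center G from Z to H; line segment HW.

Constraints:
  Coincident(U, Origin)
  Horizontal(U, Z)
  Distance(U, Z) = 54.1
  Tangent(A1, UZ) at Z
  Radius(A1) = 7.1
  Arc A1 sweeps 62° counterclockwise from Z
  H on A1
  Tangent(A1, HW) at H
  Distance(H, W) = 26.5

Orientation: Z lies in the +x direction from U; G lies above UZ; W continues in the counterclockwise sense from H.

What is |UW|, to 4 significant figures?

77.71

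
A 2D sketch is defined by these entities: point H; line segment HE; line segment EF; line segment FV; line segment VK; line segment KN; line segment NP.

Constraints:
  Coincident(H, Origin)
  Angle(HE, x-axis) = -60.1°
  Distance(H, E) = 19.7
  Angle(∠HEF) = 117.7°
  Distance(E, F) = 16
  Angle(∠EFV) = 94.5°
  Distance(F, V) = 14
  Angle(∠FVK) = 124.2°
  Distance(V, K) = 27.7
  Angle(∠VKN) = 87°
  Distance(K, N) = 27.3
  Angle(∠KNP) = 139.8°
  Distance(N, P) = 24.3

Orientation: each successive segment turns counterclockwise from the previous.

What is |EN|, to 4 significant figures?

22.39

H is at the origin; HE runs at -60.1° with length 19.7, so E = (9.820, -17.08). ∠HEF = 117.7° gives EF at 2.200° from the x-axis; with |EF| = 16.0, F = (25.81, -16.46). ∠EFV = 94.5° gives FV at 87.70° from the x-axis; with |FV| = 14.0, V = (26.37, -2.475). ∠FVK = 124.2° gives VK at 143.5° from the x-axis; with |VK| = 27.7, K = (4.103, 14.00). ∠VKN = 87.0° gives KN at -123.5° from the x-axis; with |KN| = 27.3, N = (-10.96, -8.763). Then |EN| = |N − E| = 22.39.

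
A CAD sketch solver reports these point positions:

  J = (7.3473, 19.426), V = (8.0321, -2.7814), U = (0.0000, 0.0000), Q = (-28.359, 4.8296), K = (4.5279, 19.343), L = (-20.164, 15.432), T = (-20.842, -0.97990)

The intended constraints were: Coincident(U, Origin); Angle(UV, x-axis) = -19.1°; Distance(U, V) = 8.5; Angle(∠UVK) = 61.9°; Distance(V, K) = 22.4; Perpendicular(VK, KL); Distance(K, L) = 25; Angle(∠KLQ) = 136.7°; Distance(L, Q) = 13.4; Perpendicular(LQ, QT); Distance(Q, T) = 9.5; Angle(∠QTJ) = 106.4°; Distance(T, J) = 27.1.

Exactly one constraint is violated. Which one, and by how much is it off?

Distance(T, J) = 27.1 — off by 7.70.

U = (0.00, 0.00) ✓; UV at -19.10° ✓; |UV| = 8.500 ✓; ∠UVK = 61.90° ✓; |VK| = 22.40 ✓; ∠(VK, KL) = 90.00° ✓; |KL| = 25.00 ✓; ∠KLQ = 136.7° ✓; |LQ| = 13.40 ✓; ∠(LQ, QT) = 90.00° ✓; |QT| = 9.500 ✓; ∠QTJ = 106.4° ✓; |TJ| = 34.80 ✗.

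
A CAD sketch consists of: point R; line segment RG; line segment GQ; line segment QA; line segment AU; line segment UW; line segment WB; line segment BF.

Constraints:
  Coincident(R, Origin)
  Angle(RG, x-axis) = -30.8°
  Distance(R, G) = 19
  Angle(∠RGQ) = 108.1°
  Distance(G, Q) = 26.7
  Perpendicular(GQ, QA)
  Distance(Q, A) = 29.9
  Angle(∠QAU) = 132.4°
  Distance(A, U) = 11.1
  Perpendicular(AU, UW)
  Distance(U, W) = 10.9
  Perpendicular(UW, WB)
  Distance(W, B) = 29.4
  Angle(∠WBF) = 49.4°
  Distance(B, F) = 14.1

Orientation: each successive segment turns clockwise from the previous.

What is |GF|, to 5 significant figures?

40.823

R is at the origin; RG runs at -30.8° with length 19.0, so G = (16.320, -9.7288). ∠RGQ = 108.1° gives GQ at -102.70° from the x-axis; with |GQ| = 26.7, Q = (10.450, -35.776). GQ ⟂ QA, so QA runs at 167.30°; with |QA| = 29.9, A = (-18.718, -29.202). ∠QAU = 132.4° gives AU at 119.70° from the x-axis; with |AU| = 11.1, U = (-24.218, -19.560). The perpendicularity gives UW at right angles to AU, so UW runs at 29.700°; with |UW| = 10.9, W = (-14.750, -14.160). UW is perpendicular to WB, so WB runs at -60.300°; with |WB| = 29.4, B = (-0.18316, -39.698). ∠WBF = 49.4° gives BF at 169.10° from the x-axis; with |BF| = 14.1, F = (-14.029, -37.031). Then |GF| = |F − G| = 40.823.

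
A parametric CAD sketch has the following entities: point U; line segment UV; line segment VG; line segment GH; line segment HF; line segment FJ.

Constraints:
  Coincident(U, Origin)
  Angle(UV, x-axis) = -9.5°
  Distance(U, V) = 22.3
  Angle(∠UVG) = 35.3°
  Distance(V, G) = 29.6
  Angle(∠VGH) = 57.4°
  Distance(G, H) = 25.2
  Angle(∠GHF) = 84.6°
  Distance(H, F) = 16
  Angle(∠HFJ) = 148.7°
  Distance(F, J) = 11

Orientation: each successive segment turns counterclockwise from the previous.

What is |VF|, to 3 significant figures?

11.9

U is at the origin; UV runs at -9.5° with length 22.3, so V = (22.0, -3.68). ∠UVG = 35.3° gives VG at 135° from the x-axis; with |VG| = 29.6, G = (0.991, 17.2). ∠VGH = 57.4° gives GH at -102° from the x-axis; with |GH| = 25.2, H = (-4.33, -7.45). ∠GHF = 84.6° gives HF at -6.80° from the x-axis; with |HF| = 16.0, F = (11.6, -9.35). Then |VF| = |F − V| = 11.9.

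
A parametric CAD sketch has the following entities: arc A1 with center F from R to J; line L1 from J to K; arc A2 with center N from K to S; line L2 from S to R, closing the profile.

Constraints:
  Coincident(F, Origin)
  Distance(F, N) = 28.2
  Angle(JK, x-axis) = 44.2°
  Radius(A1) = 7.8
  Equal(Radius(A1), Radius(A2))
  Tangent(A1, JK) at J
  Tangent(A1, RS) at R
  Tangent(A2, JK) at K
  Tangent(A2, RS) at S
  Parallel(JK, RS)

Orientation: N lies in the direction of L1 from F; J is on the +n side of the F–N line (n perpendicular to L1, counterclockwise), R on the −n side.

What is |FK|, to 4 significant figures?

29.26

The slot axis is L1's direction at 44.2°, so u = (cos 44.2°, sin 44.2°) = (0.7169, 0.6972) and n = (−sin 44.2°, cos 44.2°) = (-0.6972, 0.7169). F is at the origin and N lies 28.2 along u from F, so N = 28.2·u = (20.22, 19.66). Tangency of A1 to both parallel lines with radius 7.8 puts J and R at F ± 7.8·n: J = (-5.438, 5.592), R = (5.438, -5.592). Equal radii place K and S the same way about N: K = N + 7.8·n = (14.78, 25.25), S = N − 7.8·n = (25.65, 14.07). Then |FK| = |K − F| = 29.26.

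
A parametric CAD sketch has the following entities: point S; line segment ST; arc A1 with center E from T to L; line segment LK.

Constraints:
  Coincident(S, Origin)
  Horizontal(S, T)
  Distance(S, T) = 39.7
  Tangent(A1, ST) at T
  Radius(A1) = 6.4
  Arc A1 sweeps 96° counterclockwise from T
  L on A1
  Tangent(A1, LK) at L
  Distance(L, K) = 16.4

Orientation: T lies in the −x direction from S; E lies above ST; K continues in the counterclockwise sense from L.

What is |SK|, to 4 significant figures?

42.13

On A1, T sits at bearing -90° from E; a 96° counterclockwise sweep puts L at bearing 6°, so L = E + 6.4·(cos 6°, sin 6°) = (-33.34, 7.069). Tangency of A1 to LK means the radius EL is perpendicular to LK, so LK runs along (−sin 6°, cos 6°); with |LK| = 16.4, K = (-35.05, 23.38). Then |SK| = |K − S| = 42.13.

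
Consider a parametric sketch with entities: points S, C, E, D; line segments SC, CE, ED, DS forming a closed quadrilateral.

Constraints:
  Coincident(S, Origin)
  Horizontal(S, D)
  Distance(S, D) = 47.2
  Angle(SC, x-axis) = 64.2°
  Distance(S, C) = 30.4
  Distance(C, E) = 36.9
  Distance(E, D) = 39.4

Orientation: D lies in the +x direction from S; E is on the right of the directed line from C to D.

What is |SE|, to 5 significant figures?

12.860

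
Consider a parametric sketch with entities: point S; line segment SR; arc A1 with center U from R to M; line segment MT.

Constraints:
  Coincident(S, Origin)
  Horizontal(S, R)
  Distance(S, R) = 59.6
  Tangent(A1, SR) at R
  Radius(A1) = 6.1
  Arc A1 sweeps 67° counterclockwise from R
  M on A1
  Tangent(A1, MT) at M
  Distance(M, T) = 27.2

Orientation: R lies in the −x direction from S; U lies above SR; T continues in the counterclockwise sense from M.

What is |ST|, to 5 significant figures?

52.025

S is at the origin; S and R share the same y with |SR| = 59.6 and R on the −x side, so R = (-59.600, 0.0000). A1 meets SR tangentially, so UR is at right angles to SR, so U = R + (0, 6.1) = (-59.600, 6.1000). On A1, R sits at bearing -90° from U; a 67° counterclockwise sweep puts M at bearing -23°, so M = U + 6.1·(cos -23°, sin -23°) = (-53.985, 3.7165). A1 meets MT tangentially, so UM is at right angles to MT, so MT runs along (−sin -23°, cos -23°); with |MT| = 27.2, T = (-43.357, 28.754). Then |ST| = |T − S| = 52.025.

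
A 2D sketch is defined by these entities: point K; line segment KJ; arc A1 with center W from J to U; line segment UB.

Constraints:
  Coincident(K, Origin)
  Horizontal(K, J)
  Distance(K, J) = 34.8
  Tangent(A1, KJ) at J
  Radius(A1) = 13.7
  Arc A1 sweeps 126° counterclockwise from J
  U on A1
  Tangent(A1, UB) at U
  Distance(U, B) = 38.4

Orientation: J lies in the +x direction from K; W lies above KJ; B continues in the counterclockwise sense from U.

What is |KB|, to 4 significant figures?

57.73

On A1, J sits at bearing -90° from W; a 126° counterclockwise sweep puts U at bearing 36°, so U = W + 13.7·(cos 36°, sin 36°) = (45.88, 21.75). The tangent condition forces WU to be normal to UB, so UB runs along (−sin 36°, cos 36°); with |UB| = 38.4, B = (23.31, 52.82). Then |KB| = |B − K| = 57.73.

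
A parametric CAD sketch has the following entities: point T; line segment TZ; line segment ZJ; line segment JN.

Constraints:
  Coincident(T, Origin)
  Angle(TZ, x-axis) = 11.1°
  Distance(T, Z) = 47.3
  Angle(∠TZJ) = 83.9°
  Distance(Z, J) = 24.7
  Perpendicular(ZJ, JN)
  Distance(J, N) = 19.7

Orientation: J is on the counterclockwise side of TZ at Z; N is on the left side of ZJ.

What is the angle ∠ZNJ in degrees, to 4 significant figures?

51.43°

T is at the origin; TZ runs at 11.1° with length 47.3, so Z = 47.3·(cos 11.1°, sin 11.1°) = (46.42, 9.106). ∠TZJ = 83.9°, so ZJ runs at 11.1° + (180° − 83.9°) = 107.2° from the x-axis; with |ZJ| = 24.7, J = Z + 24.7·(cos 107.2°, sin 107.2°) = (39.11, 32.70). The perpendicularity gives JN at right angles to ZJ; with |JN| = 19.7 on the left of ZJ, N = J + 19.7·(-0.9553, -0.2957) = (20.29, 26.88). Then cos ∠ZNJ = NZ·NJ / (|NZ||NJ|), giving 51.43°.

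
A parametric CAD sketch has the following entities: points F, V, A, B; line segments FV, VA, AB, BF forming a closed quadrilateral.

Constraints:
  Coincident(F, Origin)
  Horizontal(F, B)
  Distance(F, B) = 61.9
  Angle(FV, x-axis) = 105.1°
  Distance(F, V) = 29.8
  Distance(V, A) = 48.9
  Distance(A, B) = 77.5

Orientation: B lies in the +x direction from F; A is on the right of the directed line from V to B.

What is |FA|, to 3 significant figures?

23.7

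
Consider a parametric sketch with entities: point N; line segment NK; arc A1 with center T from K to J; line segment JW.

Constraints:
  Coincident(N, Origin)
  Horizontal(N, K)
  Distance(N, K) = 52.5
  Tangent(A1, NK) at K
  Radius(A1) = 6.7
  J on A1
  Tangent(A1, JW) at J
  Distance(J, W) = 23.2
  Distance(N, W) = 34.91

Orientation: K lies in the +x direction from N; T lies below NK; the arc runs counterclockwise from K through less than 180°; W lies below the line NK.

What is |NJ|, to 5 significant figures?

48.139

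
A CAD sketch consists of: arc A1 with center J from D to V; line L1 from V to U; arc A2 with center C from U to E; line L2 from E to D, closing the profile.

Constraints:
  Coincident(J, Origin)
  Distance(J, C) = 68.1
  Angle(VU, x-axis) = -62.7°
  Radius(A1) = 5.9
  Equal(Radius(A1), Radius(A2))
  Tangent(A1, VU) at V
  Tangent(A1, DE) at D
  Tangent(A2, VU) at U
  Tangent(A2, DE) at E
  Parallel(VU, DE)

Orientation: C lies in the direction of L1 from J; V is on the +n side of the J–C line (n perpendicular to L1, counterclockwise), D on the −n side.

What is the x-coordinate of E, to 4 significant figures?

25.99

The slot axis is L1's direction at -62.7°, so u = (cos -62.7°, sin -62.7°) = (0.4586, -0.8886) and n = (−sin -62.7°, cos -62.7°) = (0.8886, 0.4586). J is at the origin and C lies 68.1 along u from J, so C = 68.1·u = (31.23, -60.51). Tangency of A1 to both parallel lines with radius 5.9 puts V and D at J ± 5.9·n: V = (5.243, 2.706), D = (-5.243, -2.706). Equal radii place U and E the same way about C: U = C + 5.9·n = (36.48, -57.81), E = C − 5.9·n = (25.99, -63.22). So E.x = 25.99.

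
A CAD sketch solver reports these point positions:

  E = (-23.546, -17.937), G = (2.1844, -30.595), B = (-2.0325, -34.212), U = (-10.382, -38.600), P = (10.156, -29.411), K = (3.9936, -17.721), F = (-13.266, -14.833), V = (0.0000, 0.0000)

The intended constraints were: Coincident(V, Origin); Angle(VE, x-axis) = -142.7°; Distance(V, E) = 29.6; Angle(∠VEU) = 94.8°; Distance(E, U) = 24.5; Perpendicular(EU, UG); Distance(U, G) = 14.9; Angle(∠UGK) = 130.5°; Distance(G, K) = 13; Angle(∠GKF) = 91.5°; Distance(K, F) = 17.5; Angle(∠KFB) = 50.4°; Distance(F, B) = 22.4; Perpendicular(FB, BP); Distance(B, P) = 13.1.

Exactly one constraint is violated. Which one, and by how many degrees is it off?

Perpendicular(FB, BP) — off by 8.60°.

V = (0.00, 0.00) ✓; VE at -142.7° ✓; |VE| = 29.60 ✓; ∠VEU = 94.80° ✓; |EU| = 24.50 ✓; ∠(EU, UG) = 90.00° ✓; |UG| = 14.90 ✓; ∠UGK = 130.5° ✓; |GK| = 13.00 ✓; ∠GKF = 91.50° ✓; |KF| = 17.50 ✓; ∠KFB = 50.40° ✓; |FB| = 22.40 ✓; ∠(FB, BP) = 81.40° ✗; |BP| = 13.10 ✓.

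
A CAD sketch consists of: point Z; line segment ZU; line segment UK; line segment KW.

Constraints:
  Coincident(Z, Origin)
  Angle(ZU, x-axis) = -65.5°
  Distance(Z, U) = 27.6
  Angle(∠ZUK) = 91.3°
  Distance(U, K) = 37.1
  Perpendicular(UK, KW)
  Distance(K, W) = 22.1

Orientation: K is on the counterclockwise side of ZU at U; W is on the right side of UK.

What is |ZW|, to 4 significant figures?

62.39

Z is at the origin; ZU runs at -65.5° with length 27.6, so U = 27.6·(cos -65.5°, sin -65.5°) = (11.45, -25.11). ∠ZUK = 91.3°, so UK runs at -65.5° + (180° − 91.3°) = 23.20° from the x-axis; with |UK| = 37.1, K = U + 37.1·(cos 23.20°, sin 23.20°) = (45.55, -10.50). The perpendicularity gives KW at right angles to UK; with |KW| = 22.1 on the right of UK, W = K + 22.1·(0.3939, -0.9191) = (54.25, -30.81). Then |ZW| = |W − Z| = 62.39.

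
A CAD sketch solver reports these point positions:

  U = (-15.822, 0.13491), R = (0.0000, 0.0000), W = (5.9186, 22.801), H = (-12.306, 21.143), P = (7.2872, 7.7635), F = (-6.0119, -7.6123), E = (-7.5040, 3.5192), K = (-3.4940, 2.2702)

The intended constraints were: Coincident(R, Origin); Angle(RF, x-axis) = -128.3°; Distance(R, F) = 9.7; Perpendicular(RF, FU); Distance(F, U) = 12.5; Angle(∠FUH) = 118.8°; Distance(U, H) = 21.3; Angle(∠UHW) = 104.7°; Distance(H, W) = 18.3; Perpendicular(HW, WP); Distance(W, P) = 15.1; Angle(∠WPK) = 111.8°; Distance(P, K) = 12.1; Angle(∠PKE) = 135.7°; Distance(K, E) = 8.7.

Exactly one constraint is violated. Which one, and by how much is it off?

Distance(K, E) = 8.7 — off by 4.50.

R = (0.00, 0.00) ✓; RF at -128.3° ✓; |RF| = 9.700 ✓; ∠(RF, FU) = 90.00° ✓; |FU| = 12.50 ✓; ∠FUH = 118.8° ✓; |UH| = 21.30 ✓; ∠UHW = 104.7° ✓; |HW| = 18.30 ✓; ∠(HW, WP) = 90.00° ✓; |WP| = 15.10 ✓; ∠WPK = 111.8° ✓; |PK| = 12.10 ✓; ∠PKE = 135.7° ✓; |KE| = 4.200 ✗.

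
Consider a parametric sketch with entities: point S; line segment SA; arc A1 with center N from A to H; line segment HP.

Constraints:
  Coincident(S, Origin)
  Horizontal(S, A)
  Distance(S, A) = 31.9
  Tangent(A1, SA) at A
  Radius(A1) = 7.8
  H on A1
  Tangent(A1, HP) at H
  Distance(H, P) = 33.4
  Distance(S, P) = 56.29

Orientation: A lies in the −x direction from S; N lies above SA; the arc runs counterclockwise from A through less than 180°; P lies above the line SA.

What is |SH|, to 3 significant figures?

27.0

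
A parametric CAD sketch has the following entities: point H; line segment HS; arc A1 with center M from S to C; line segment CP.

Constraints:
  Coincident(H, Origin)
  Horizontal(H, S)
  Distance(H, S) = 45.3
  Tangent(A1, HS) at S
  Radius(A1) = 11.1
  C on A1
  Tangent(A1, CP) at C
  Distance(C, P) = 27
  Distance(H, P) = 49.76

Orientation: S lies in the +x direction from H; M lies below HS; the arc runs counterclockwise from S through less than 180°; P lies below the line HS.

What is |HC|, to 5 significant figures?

35.791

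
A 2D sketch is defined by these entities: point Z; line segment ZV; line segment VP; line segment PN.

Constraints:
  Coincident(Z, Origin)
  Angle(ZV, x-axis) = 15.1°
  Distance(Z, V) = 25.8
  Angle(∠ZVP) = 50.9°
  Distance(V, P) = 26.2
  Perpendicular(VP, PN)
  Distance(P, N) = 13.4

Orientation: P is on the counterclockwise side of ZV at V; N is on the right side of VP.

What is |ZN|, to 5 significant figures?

34.866

∠ZVP = 50.9°, so VP runs at 15.1° + (180° − 50.9°) = 144.20° from the x-axis; with |VP| = 26.2, P = V + 26.2·(cos 144.20°, sin 144.20°) = (3.6593, 22.047). The perpendicularity gives PN at right angles to VP; with |PN| = 13.4 on the right of VP, N = P + 13.4·(0.58496, 0.81106) = (11.498, 32.915). Then |ZN| = |N − Z| = 34.866.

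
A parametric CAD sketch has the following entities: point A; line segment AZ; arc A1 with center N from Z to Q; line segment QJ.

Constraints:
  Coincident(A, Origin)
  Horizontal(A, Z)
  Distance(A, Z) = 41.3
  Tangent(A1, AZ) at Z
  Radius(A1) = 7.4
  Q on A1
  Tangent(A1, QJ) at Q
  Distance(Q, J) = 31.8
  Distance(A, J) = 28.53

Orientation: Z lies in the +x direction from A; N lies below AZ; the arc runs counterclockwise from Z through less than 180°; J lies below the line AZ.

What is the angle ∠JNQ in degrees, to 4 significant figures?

76.90°

Checks: |NQ| = 7.400 ✓; ∠(NQ, QJ) = 90.00° ✓; |QJ| = 31.80 ✓; |AJ| = 28.53 ✓.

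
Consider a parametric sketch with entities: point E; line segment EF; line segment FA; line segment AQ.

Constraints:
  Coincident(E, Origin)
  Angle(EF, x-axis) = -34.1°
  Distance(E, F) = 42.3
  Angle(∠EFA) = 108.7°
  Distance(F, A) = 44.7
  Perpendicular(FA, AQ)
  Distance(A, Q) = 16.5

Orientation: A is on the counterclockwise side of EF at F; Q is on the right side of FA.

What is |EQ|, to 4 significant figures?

81.21

∠EFA = 108.7°, so FA runs at -34.1° + (180° − 108.7°) = 37.20° from the x-axis; with |FA| = 44.7, A = F + 44.7·(cos 37.20°, sin 37.20°) = (70.63, 3.311). FA is perpendicular to AQ; with |AQ| = 16.5 on the right of FA, Q = A + 16.5·(0.6046, -0.7965) = (80.61, -9.832). Then |EQ| = |Q − E| = 81.21.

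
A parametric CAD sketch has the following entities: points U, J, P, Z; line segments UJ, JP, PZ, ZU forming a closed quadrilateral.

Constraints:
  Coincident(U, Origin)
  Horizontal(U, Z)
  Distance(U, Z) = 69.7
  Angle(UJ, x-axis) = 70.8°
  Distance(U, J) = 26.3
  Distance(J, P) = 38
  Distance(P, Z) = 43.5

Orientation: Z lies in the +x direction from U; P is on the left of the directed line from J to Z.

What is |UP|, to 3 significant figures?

57.5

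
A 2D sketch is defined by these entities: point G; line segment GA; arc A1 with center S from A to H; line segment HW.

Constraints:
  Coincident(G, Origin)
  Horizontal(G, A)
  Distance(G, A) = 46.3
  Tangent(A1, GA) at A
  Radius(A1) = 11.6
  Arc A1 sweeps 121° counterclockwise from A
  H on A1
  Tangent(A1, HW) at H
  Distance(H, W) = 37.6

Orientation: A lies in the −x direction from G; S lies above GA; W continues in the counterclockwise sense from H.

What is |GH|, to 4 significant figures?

40.38

G is at the origin; G and A share the same y with |GA| = 46.3 and A on the −x side, so A = (-46.30, 0.000). Tangency of A1 to GA means the radius SA is perpendicular to GA, so S = A + (0, 11.6) = (-46.30, 11.60). On A1, A sits at bearing -90° from S; a 121° counterclockwise sweep puts H at bearing 31°, so H = S + 11.6·(cos 31°, sin 31°) = (-36.36, 17.57). Then |GH| = |H − G| = 40.38.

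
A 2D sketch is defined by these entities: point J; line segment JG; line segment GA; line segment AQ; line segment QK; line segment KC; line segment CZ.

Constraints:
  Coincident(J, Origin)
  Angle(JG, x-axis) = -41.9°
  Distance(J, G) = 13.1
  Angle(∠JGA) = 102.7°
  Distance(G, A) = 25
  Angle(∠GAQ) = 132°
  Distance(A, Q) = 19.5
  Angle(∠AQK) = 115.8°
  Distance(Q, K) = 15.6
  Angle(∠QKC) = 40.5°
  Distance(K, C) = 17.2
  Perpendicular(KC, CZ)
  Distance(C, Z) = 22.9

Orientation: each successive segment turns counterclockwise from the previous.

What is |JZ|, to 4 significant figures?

51.90

∠QKC = 40.5° gives KC at -72.90° from the x-axis; with |KC| = 17.2, C = (24.26, 17.02). The perpendicularity gives CZ at right angles to KC, so CZ runs at 17.10°; with |CZ| = 22.9, Z = (46.14, 23.76). Then |JZ| = |Z − J| = 51.90.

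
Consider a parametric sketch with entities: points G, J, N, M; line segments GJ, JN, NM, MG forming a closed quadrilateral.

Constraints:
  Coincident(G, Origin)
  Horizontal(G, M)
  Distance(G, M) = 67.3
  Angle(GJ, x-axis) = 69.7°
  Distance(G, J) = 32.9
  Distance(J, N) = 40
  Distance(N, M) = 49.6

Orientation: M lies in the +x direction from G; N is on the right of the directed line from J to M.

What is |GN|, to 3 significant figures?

20.3

G is at the origin; G and M share the same y with |GM| = 67.3 and M in +x, so M = (67.3, 0). GJ runs at 69.7° with |GJ| = 32.9, so J = (11.4, 30.9). N is determined by |JN| = 40.0 and |NM| = 49.6 together: it lies at the intersection of circle(J, 40.0) and circle(M, 49.6). With |JM| = 63.8, the foot of the radical line on JM is 25.2 from J and the perpendicular offset is √(40.0² − 25.2²) = 31.1. Taking the right-of-JM solution: N = (18.4, -8.52).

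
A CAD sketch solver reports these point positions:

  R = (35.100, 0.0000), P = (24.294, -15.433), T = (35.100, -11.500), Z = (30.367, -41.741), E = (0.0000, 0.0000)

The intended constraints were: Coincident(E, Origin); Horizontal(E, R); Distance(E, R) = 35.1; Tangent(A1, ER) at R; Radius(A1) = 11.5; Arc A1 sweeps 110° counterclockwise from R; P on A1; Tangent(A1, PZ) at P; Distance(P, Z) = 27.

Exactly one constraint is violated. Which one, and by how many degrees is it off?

Tangent(A1, PZ) at P — off by 7.00°.

E = (0.00, 0.00) ✓; E.y = 0.00, R.y = 0.00 ✓; |ER| = 35.10 ✓; ∠(TR, RE) = 90.00° ✓; |TR| = 11.50 ✓; bearing(T→P) − bearing(T→R) = 110.0° ✓; |TP| = 11.50 ✓; ∠(TP, PZ) = 97.00° ✗; |PZ| = 27.00 ✓.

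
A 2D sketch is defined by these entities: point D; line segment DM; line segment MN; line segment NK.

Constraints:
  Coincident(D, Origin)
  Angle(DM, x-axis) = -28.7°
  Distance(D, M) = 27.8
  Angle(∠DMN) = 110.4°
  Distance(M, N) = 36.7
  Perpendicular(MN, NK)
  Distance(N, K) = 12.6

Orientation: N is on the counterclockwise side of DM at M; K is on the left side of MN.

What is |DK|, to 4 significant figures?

48.30

D is at the origin; DM runs at -28.7° with length 27.8, so M = 27.8·(cos -28.7°, sin -28.7°) = (24.38, -13.35). ∠DMN = 110.4°, so MN runs at -28.7° + (180° − 110.4°) = 40.90° from the x-axis; with |MN| = 36.7, N = M + 36.7·(cos 40.90°, sin 40.90°) = (52.12, 10.68). MN is perpendicular to NK; with |NK| = 12.6 on the left of MN, K = N + 12.6·(-0.6547, 0.7559) = (43.87, 20.20). Then |DK| = |K − D| = 48.30.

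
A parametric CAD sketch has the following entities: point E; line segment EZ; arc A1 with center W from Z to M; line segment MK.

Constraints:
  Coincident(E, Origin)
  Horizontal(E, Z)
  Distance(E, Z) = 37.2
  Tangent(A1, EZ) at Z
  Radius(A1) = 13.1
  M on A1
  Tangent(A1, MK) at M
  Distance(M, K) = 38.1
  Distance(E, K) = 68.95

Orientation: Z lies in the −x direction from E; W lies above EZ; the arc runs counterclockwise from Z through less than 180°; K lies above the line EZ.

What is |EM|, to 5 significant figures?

32.326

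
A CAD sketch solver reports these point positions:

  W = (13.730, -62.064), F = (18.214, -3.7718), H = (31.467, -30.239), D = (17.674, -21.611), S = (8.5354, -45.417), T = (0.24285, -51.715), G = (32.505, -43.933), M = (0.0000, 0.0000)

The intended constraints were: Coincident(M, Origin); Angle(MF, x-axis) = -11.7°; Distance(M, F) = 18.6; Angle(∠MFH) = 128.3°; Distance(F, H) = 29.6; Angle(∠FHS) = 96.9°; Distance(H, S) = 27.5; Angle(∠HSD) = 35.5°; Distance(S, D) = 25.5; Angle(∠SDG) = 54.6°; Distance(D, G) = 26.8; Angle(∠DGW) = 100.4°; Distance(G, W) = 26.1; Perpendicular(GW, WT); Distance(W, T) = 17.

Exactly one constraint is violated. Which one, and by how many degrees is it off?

Perpendicular(GW, WT) — off by 8.50°.

M = (0.00, 0.00) ✓; MF at -11.70° ✓; |MF| = 18.60 ✓; ∠MFH = 128.3° ✓; |FH| = 29.60 ✓; ∠FHS = 96.90° ✓; |HS| = 27.50 ✓; ∠HSD = 35.50° ✓; |SD| = 25.50 ✓; ∠SDG = 54.60° ✓; |DG| = 26.80 ✓; ∠DGW = 100.4° ✓; |GW| = 26.10 ✓; ∠(GW, WT) = 81.50° ✗; |WT| = 17.00 ✓.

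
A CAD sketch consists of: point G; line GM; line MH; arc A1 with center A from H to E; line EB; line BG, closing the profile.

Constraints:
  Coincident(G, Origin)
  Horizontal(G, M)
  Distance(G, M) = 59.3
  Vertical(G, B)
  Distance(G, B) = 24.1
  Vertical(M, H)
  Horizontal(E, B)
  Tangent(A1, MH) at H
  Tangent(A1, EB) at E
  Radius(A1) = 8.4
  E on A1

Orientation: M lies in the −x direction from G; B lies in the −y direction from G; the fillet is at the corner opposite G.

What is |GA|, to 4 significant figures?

53.27

G is at the origin; G and M share the same y with |GM| = 59.3 and M on the −x side, so M = (-59.30, 0.000). GB is vertical with |GB| = 24.1 and B on the −y side, so B = (0.000, -24.10). The virtual corner opposite G is at (-59.30, -24.10). A1 meets MH tangentially, so AH is at right angles to MH and tangency of A1 to EB means the radius AE is perpendicular to EB, with radius 8.4, so the center A sits 8.4 in from both sides at A = (-50.90, -15.70). Then |GA| = |A − G| = 53.27.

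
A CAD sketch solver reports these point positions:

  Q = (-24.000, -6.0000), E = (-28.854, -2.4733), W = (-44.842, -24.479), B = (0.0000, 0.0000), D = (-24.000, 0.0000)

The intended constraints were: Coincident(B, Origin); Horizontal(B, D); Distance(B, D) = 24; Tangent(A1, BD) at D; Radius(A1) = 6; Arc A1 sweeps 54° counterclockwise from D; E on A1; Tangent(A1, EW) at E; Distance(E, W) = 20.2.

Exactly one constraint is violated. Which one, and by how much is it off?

Distance(E, W) = 20.2 — off by 7.00.

B = (0.00, 0.00) ✓; B.y = 0.00, D.y = 0.00 ✓; |BD| = 24.00 ✓; ∠(QD, DB) = 90.00° ✓; |QD| = 6.000 ✓; bearing(Q→E) − bearing(Q→D) = 54.00° ✓; |QE| = 6.000 ✓; ∠(QE, EW) = 90.00° ✓; |EW| = 27.20 ✗.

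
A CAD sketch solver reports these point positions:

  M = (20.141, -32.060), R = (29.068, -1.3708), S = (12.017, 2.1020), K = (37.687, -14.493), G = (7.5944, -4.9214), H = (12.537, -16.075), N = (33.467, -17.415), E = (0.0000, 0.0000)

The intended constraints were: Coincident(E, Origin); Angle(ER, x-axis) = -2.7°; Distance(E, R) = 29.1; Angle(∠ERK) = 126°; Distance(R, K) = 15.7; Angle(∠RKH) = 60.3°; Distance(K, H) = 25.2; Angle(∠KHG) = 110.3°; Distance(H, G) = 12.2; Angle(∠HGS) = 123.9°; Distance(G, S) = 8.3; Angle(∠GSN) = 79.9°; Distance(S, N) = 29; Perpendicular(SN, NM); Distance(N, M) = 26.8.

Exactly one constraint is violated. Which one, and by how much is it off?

Distance(N, M) = 26.8 — off by 7.00.

E = (0.00, 0.00) ✓; ER at -2.700° ✓; |ER| = 29.10 ✓; ∠ERK = 126.0° ✓; |RK| = 15.70 ✓; ∠RKH = 60.30° ✓; |KH| = 25.20 ✓; ∠KHG = 110.3° ✓; |HG| = 12.20 ✓; ∠HGS = 123.9° ✓; |GS| = 8.300 ✓; ∠GSN = 79.90° ✓; |SN| = 29.00 ✓; ∠(SN, NM) = 90.00° ✓; |NM| = 19.80 ✗.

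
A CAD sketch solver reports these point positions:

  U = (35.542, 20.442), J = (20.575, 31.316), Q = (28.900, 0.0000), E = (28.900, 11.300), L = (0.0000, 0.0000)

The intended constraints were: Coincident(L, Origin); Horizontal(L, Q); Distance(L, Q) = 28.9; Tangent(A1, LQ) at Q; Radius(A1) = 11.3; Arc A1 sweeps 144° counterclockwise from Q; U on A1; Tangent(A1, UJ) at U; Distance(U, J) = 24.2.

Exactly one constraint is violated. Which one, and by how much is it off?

Distance(U, J) = 24.2 — off by 5.70.

L = (0.00, 0.00) ✓; L.y = 0.00, Q.y = 0.00 ✓; |LQ| = 28.90 ✓; ∠(EQ, QL) = 90.00° ✓; |EQ| = 11.30 ✓; bearing(E→U) − bearing(E→Q) = 144.0° ✓; |EU| = 11.30 ✓; ∠(EU, UJ) = 90.00° ✓; |UJ| = 18.50 ✗.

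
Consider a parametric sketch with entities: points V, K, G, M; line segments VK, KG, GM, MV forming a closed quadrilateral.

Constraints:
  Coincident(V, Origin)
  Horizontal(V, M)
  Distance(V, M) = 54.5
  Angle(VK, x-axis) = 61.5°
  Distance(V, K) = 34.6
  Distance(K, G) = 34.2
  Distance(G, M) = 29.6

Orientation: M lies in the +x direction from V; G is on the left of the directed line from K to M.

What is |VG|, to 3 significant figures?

58.6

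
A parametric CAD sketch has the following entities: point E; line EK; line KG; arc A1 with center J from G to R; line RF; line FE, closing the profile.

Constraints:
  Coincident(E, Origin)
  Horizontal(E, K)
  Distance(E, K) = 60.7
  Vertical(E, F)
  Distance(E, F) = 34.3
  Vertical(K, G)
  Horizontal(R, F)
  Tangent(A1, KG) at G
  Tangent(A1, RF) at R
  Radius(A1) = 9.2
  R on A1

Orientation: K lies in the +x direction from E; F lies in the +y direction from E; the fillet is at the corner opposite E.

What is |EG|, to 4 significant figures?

65.68

E is at the origin; EK is horizontal with |EK| = 60.7 and K on the +x side, so K = (60.70, 0.000). EF is vertical with |EF| = 34.3 and F on the +y side, so F = (0.000, 34.30). The virtual corner opposite E is at (60.70, 34.30). Tangency of A1 to KG means the radius JG is perpendicular to KG and the tangent condition forces JR to be normal to RF, with radius 9.2, so the center J sits 9.2 in from both sides at J = (51.50, 25.10). That places the tangent points at G = (60.70, 25.10) on KG and R = (51.50, 34.30) on RF. Then |EG| = |G − E| = 65.68.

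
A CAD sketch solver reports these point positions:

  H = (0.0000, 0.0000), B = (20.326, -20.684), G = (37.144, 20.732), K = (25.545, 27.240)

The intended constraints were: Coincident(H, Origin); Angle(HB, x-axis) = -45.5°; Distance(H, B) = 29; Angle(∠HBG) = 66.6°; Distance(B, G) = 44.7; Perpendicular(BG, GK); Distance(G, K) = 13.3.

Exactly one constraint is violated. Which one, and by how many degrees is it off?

Perpendicular(BG, GK) — off by 7.20°.

H = (0.00, 0.00) ✓; HB at -45.50° ✓; |HB| = 29.00 ✓; ∠HBG = 66.60° ✓; |BG| = 44.70 ✓; ∠(BG, GK) = 82.80° ✗; |GK| = 13.30 ✓.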